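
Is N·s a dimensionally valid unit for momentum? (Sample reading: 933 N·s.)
Yes

momentum has SI base units: kg * m / s
N·s reduces to the same SI base units, so it is a valid unit for momentum.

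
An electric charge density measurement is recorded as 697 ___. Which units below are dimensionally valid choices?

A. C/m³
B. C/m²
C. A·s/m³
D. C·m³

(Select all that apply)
A, C

electric charge density has SI base units: A * s / m^3

Checking each option against A * s / m^3:
  A. C/m³: ✓ matches
  B. C/m²: ✗ does not match
  C. A·s/m³: ✓ matches
  D. C·m³: ✗ does not match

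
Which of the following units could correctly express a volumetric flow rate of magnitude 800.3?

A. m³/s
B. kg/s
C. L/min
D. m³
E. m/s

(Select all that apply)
A, C

volumetric flow rate has SI base units: m^3 / s

Checking each option against m^3 / s:
  A. m³/s: ✓ matches
  B. kg/s: ✗ does not match
  C. L/min: ✓ matches
  D. m³: ✗ does not match
  E. m/s: ✗ does not match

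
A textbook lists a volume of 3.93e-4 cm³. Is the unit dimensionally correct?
Yes

volume has SI base units: m^3
cm³ reduces to the same SI base units, so it is a valid unit for volume.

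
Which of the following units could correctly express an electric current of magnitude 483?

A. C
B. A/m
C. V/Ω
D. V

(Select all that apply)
C

electric current has SI base units: A

Checking each option against A:
  A. C: ✗ does not match
  B. A/m: ✗ does not match
  C. V/Ω: ✓ matches
  D. V: ✗ does not match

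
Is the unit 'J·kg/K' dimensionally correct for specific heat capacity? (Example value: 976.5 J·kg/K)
No

specific heat capacity has SI base units: m^2 / (s^2 * K)
J·kg/K does NOT reduce to m^2 / (s^2 * K); a valid unit for specific heat capacity would be e.g. J/(kg·K).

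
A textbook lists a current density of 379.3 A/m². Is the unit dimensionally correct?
Yes

current density has SI base units: A / m^2
A/m² reduces to the same SI base units, so it is a valid unit for current density.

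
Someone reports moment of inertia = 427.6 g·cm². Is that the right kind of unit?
Yes

moment of inertia has SI base units: kg * m^2
g·cm² reduces to the same SI base units, so it is a valid unit for moment of inertia.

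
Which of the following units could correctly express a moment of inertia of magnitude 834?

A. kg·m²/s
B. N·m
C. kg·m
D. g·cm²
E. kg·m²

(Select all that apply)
D, E

moment of inertia has SI base units: kg * m^2

Checking each option against kg * m^2:
  A. kg·m²/s: ✗ does not match
  B. N·m: ✗ does not match
  C. kg·m: ✗ does not match
  D. g·cm²: ✓ matches
  E. kg·m²: ✓ matches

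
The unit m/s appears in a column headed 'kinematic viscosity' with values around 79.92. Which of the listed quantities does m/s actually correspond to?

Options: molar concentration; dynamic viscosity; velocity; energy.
velocity

kinematic viscosity should have units dimensionally equivalent to m^2 / s (e.g. m²/s).
The given unit 'm/s' reduces to m / s. Of the listed options, that is the dimensionality of velocity.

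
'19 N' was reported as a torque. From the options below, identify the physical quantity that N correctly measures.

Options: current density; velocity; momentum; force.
force

torque should have units dimensionally equivalent to kg * m^2 / s^2 (e.g. N·m).
The given unit 'N' reduces to kg * m / s^2. Of the listed options, that is the dimensionality of force.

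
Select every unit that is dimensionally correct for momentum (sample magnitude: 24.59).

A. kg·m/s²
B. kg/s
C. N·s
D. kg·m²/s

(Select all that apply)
C

momentum has SI base units: kg * m / s

Checking each option against kg * m / s:
  A. kg·m/s²: ✗ does not match
  B. kg/s: ✗ does not match
  C. N·s: ✓ matches
  D. kg·m²/s: ✗ does not match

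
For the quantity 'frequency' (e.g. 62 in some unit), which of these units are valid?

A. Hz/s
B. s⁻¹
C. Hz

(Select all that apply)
B, C

frequency has SI base units: 1 / s

Checking each option against 1 / s:
  A. Hz/s: ✗ does not match
  B. s⁻¹: ✓ matches
  C. Hz: ✓ matches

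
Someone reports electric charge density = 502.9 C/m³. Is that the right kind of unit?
Yes

electric charge density has SI base units: A * s / m^3
C/m³ reduces to the same SI base units, so it is a valid unit for electric charge density.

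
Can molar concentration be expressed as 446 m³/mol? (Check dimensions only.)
No

molar concentration has SI base units: mol / m^3
m³/mol does NOT reduce to mol / m^3; a valid unit for molar concentration would be e.g. mol/m³.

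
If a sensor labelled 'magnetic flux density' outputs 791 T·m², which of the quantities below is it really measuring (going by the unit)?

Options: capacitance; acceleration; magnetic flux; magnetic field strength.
magnetic flux

magnetic flux density should have units dimensionally equivalent to kg / (A * s^2) (e.g. T).
The given unit 'T·m²' reduces to kg * m^2 / (A * s^2). Of the listed options, that is the dimensionality of magnetic flux.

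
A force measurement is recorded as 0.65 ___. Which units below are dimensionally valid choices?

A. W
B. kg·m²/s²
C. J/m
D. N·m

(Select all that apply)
C

force has SI base units: kg * m / s^2

Checking each option against kg * m / s^2:
  A. W: ✗ does not match
  B. kg·m²/s²: ✗ does not match
  C. J/m: ✓ matches
  D. N·m: ✗ does not match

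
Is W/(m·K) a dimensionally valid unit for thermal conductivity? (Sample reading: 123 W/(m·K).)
Yes

thermal conductivity has SI base units: kg * m / (s^3 * K)
W/(m·K) reduces to the same SI base units, so it is a valid unit for thermal conductivity.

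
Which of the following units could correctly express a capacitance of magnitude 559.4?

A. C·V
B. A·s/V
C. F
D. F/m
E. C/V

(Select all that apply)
B, C, E

capacitance has SI base units: A^2 * s^4 / (kg * m^2)

Checking each option against A^2 * s^4 / (kg * m^2):
  A. C·V: ✗ does not match
  B. A·s/V: ✓ matches
  C. F: ✓ matches
  D. F/m: ✗ does not match
  E. C/V: ✓ matches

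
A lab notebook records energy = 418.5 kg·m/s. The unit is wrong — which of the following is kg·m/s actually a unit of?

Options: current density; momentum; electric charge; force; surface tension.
momentum

energy should have units dimensionally equivalent to kg * m^2 / s^2 (e.g. J).
The given unit 'kg·m/s' reduces to kg * m / s. Of the listed options, that is the dimensionality of momentum.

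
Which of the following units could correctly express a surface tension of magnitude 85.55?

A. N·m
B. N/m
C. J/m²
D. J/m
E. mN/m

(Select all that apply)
B, C, E

surface tension has SI base units: kg / s^2

Checking each option against kg / s^2:
  A. N·m: ✗ does not match
  B. N/m: ✓ matches
  C. J/m²: ✓ matches
  D. J/m: ✗ does not match
  E. mN/m: ✓ matches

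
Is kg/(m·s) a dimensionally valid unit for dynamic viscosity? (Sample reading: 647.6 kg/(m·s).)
Yes

dynamic viscosity has SI base units: kg / (m * s)
kg/(m·s) reduces to the same SI base units, so it is a valid unit for dynamic viscosity.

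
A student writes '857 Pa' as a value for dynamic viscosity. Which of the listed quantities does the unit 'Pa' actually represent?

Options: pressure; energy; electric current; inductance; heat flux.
pressure

dynamic viscosity should have units dimensionally equivalent to kg / (m * s) (e.g. Pa·s).
The given unit 'Pa' reduces to kg / (m * s^2). Of the listed options, that is the dimensionality of pressure.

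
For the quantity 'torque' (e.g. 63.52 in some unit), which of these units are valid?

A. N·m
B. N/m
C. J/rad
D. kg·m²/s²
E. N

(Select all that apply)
A, C, D

torque has SI base units: kg * m^2 / s^2

Checking each option against kg * m^2 / s^2:
  A. N·m: ✓ matches
  B. N/m: ✗ does not match
  C. J/rad: ✓ matches
  D. kg·m²/s²: ✓ matches
  E. N: ✗ does not match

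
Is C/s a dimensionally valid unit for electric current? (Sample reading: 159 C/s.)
Yes

electric current has SI base units: A
C/s reduces to the same SI base units, so it is a valid unit for electric current.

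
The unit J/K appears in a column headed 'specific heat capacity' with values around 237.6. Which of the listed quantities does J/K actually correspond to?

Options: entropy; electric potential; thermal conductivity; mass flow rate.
entropy

specific heat capacity should have units dimensionally equivalent to m^2 / (s^2 * K) (e.g. J/(kg·K)).
The given unit 'J/K' reduces to kg * m^2 / (s^2 * K). Of the listed options, that is the dimensionality of entropy.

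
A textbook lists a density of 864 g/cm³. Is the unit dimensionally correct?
Yes

density has SI base units: kg / m^3
g/cm³ reduces to the same SI base units, so it is a valid unit for density.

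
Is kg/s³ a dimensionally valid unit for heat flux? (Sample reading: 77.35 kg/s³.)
Yes

heat flux has SI base units: kg / s^3
kg/s³ reduces to the same SI base units, so it is a valid unit for heat flux.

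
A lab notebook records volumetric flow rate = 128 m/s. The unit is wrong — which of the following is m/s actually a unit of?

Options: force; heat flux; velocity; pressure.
velocity

volumetric flow rate should have units dimensionally equivalent to m^3 / s (e.g. m³/s).
The given unit 'm/s' reduces to m / s. Of the listed options, that is the dimensionality of velocity.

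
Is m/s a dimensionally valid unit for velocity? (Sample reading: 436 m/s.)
Yes

velocity has SI base units: m / s
m/s reduces to the same SI base units, so it is a valid unit for velocity.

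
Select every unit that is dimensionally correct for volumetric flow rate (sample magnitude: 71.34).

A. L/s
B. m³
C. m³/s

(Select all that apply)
A, C

volumetric flow rate has SI base units: m^3 / s

Checking each option against m^3 / s:
  A. L/s: ✓ matches
  B. m³: ✗ does not match
  C. m³/s: ✓ matches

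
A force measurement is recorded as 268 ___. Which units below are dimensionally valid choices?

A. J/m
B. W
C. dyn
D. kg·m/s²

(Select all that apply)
A, C, D

force has SI base units: kg * m / s^2

Checking each option against kg * m / s^2:
  A. J/m: ✓ matches
  B. W: ✗ does not match
  C. dyn: ✓ matches
  D. kg·m/s²: ✓ matches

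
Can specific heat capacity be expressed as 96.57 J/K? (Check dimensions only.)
No

specific heat capacity has SI base units: m^2 / (s^2 * K)
J/K does NOT reduce to m^2 / (s^2 * K); a valid unit for specific heat capacity would be e.g. J/(kg·K).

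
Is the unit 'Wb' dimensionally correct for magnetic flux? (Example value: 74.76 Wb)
Yes

magnetic flux has SI base units: kg * m^2 / (A * s^2)
Wb reduces to the same SI base units, so it is a valid unit for magnetic flux.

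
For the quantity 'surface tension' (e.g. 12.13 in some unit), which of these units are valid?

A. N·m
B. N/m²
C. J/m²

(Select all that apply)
C

surface tension has SI base units: kg / s^2

Checking each option against kg / s^2:
  A. N·m: ✗ does not match
  B. N/m²: ✗ does not match
  C. J/m²: ✓ matches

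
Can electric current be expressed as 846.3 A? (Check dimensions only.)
Yes

electric current has SI base units: A
A reduces to the same SI base units, so it is a valid unit for electric current.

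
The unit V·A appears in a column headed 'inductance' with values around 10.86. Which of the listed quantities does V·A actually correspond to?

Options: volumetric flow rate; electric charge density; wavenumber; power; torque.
power

inductance should have units dimensionally equivalent to kg * m^2 / (A^2 * s^2) (e.g. H).
The given unit 'V·A' reduces to kg * m^2 / s^3. Of the listed options, that is the dimensionality of power.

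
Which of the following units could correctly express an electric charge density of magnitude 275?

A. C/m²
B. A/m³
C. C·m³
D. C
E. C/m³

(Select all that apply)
E

electric charge density has SI base units: A * s / m^3

Checking each option against A * s / m^3:
  A. C/m²: ✗ does not match
  B. A/m³: ✗ does not match
  C. C·m³: ✗ does not match
  D. C: ✗ does not match
  E. C/m³: ✓ matches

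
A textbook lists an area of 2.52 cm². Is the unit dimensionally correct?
Yes

area has SI base units: m^2
cm² reduces to the same SI base units, so it is a valid unit for area.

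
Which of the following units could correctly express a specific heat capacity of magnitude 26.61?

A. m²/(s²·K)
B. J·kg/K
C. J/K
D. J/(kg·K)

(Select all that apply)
A, D

specific heat capacity has SI base units: m^2 / (s^2 * K)

Checking each option against m^2 / (s^2 * K):
  A. m²/(s²·K): ✓ matches
  B. J·kg/K: ✗ does not match
  C. J/K: ✗ does not match
  D. J/(kg·K): ✓ matches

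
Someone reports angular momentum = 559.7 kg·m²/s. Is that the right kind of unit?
Yes

angular momentum has SI base units: kg * m^2 / s
kg·m²/s reduces to the same SI base units, so it is a valid unit for angular momentum.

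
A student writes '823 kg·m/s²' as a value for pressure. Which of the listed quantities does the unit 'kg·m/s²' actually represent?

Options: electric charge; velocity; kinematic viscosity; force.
force

pressure should have units dimensionally equivalent to kg / (m * s^2) (e.g. Pa).
The given unit 'kg·m/s²' reduces to kg * m / s^2. Of the listed options, that is the dimensionality of force.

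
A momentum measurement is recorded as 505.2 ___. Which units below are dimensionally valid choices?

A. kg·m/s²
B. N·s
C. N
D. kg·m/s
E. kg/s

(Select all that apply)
B, D

momentum has SI base units: kg * m / s

Checking each option against kg * m / s:
  A. kg·m/s²: ✗ does not match
  B. N·s: ✓ matches
  C. N: ✗ does not match
  D. kg·m/s: ✓ matches
  E. kg/s: ✗ does not match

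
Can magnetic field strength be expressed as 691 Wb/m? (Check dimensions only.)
No

magnetic field strength has SI base units: A / m
Wb/m does NOT reduce to A / m; a valid unit for magnetic field strength would be e.g. A/m.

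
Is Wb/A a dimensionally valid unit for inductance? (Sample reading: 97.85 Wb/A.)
Yes

inductance has SI base units: kg * m^2 / (A^2 * s^2)
Wb/A reduces to the same SI base units, so it is a valid unit for inductance.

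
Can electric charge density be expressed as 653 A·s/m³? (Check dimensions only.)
Yes

electric charge density has SI base units: A * s / m^3
A·s/m³ reduces to the same SI base units, so it is a valid unit for electric charge density.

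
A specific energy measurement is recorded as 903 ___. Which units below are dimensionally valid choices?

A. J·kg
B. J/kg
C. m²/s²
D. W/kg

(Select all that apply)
B, C

specific energy has SI base units: m^2 / s^2

Checking each option against m^2 / s^2:
  A. J·kg: ✗ does not match
  B. J/kg: ✓ matches
  C. m²/s²: ✓ matches
  D. W/kg: ✗ does not match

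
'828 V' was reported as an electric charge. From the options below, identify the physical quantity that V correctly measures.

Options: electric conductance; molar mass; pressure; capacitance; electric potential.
electric potential

electric charge should have units dimensionally equivalent to A * s (e.g. C).
The given unit 'V' reduces to kg * m^2 / (A * s^3). Of the listed options, that is the dimensionality of electric potential.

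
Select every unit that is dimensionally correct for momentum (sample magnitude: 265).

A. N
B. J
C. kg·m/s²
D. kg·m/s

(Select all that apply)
D

momentum has SI base units: kg * m / s

Checking each option against kg * m / s:
  A. N: ✗ does not match
  B. J: ✗ does not match
  C. kg·m/s²: ✗ does not match
  D. kg·m/s: ✓ matches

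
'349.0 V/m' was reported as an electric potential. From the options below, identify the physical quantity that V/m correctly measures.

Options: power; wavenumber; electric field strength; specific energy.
electric field strength

electric potential should have units dimensionally equivalent to kg * m^2 / (A * s^3) (e.g. V).
The given unit 'V/m' reduces to kg * m / (A * s^3). Of the listed options, that is the dimensionality of electric field strength.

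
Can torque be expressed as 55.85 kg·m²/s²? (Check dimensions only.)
Yes

torque has SI base units: kg * m^2 / s^2
kg·m²/s² reduces to the same SI base units, so it is a valid unit for torque.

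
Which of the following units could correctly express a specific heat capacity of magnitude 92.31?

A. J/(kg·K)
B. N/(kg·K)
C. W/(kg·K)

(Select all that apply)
A

specific heat capacity has SI base units: m^2 / (s^2 * K)

Checking each option against m^2 / (s^2 * K):
  A. J/(kg·K): ✓ matches
  B. N/(kg·K): ✗ does not match
  C. W/(kg·K): ✗ does not match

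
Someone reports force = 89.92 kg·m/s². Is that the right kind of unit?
Yes

force has SI base units: kg * m / s^2
kg·m/s² reduces to the same SI base units, so it is a valid unit for force.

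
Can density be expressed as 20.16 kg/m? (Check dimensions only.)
No

density has SI base units: kg / m^3
kg/m does NOT reduce to kg / m^3; a valid unit for density would be e.g. kg/m³.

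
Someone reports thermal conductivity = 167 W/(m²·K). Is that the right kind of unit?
No

thermal conductivity has SI base units: kg * m / (s^3 * K)
W/(m²·K) does NOT reduce to kg * m / (s^3 * K); a valid unit for thermal conductivity would be e.g. W/(m·K).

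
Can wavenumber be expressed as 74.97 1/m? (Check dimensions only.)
Yes

wavenumber has SI base units: 1 / m
1/m reduces to the same SI base units, so it is a valid unit for wavenumber.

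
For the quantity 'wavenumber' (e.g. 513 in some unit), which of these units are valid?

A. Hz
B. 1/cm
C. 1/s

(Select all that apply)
B

wavenumber has SI base units: 1 / m

Checking each option against 1 / m:
  A. Hz: ✗ does not match
  B. 1/cm: ✓ matches
  C. 1/s: ✗ does not match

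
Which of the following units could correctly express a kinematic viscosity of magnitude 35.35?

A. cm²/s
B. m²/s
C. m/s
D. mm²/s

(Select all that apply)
A, B, D

kinematic viscosity has SI base units: m^2 / s

Checking each option against m^2 / s:
  A. cm²/s: ✓ matches
  B. m²/s: ✓ matches
  C. m/s: ✗ does not match
  D. mm²/s: ✓ matches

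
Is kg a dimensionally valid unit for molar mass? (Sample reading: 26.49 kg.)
No

molar mass has SI base units: kg / mol
kg does NOT reduce to kg / mol; a valid unit for molar mass would be e.g. kg/mol.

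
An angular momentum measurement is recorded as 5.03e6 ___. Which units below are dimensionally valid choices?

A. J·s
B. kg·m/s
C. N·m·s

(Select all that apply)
A, C

angular momentum has SI base units: kg * m^2 / s

Checking each option against kg * m^2 / s:
  A. J·s: ✓ matches
  B. kg·m/s: ✗ does not match
  C. N·m·s: ✓ matches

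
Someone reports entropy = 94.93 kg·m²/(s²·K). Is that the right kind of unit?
Yes

entropy has SI base units: kg * m^2 / (s^2 * K)
kg·m²/(s²·K) reduces to the same SI base units, so it is a valid unit for entropy.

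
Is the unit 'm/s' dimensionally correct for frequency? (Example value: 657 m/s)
No

frequency has SI base units: 1 / s
m/s does NOT reduce to 1 / s; a valid unit for frequency would be e.g. Hz.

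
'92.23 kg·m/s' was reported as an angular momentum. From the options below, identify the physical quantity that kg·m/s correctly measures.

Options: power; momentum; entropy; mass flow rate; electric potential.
momentum

angular momentum should have units dimensionally equivalent to kg * m^2 / s (e.g. kg·m²/s).
The given unit 'kg·m/s' reduces to kg * m / s. Of the listed options, that is the dimensionality of momentum.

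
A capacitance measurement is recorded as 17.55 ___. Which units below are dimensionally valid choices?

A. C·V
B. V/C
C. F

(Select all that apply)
C

capacitance has SI base units: A^2 * s^4 / (kg * m^2)

Checking each option against A^2 * s^4 / (kg * m^2):
  A. C·V: ✗ does not match
  B. V/C: ✗ does not match
  C. F: ✓ matches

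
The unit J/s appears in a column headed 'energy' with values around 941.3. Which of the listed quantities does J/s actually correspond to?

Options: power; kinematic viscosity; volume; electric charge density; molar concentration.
power

energy should have units dimensionally equivalent to kg * m^2 / s^2 (e.g. J).
The given unit 'J/s' reduces to kg * m^2 / s^3. Of the listed options, that is the dimensionality of power.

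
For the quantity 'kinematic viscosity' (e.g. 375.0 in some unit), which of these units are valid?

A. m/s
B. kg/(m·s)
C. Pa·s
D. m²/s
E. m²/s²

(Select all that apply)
D

kinematic viscosity has SI base units: m^2 / s

Checking each option against m^2 / s:
  A. m/s: ✗ does not match
  B. kg/(m·s): ✗ does not match
  C. Pa·s: ✗ does not match
  D. m²/s: ✓ matches
  E. m²/s²: ✗ does not match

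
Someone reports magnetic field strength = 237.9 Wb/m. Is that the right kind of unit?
No

magnetic field strength has SI base units: A / m
Wb/m does NOT reduce to A / m; a valid unit for magnetic field strength would be e.g. A/m.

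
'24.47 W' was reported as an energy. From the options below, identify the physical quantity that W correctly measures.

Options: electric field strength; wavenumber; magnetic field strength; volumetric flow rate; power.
power

energy should have units dimensionally equivalent to kg * m^2 / s^2 (e.g. J).
The given unit 'W' reduces to kg * m^2 / s^3. Of the listed options, that is the dimensionality of power.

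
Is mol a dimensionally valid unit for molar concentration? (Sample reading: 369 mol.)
No

molar concentration has SI base units: mol / m^3
mol does NOT reduce to mol / m^3; a valid unit for molar concentration would be e.g. mol/m³.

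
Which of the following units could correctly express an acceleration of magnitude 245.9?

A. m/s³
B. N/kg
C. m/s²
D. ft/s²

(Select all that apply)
B, C, D

acceleration has SI base units: m / s^2

Checking each option against m / s^2:
  A. m/s³: ✗ does not match
  B. N/kg: ✓ matches
  C. m/s²: ✓ matches
  D. ft/s²: ✓ matches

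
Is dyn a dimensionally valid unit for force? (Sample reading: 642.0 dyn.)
Yes

force has SI base units: kg * m / s^2
dyn reduces to the same SI base units, so it is a valid unit for force.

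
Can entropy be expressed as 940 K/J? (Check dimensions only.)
No

entropy has SI base units: kg * m^2 / (s^2 * K)
K/J does NOT reduce to kg * m^2 / (s^2 * K); a valid unit for entropy would be e.g. J/K.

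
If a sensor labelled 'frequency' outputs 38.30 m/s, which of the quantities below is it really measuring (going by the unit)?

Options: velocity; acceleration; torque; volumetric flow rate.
velocity

frequency should have units dimensionally equivalent to 1 / s (e.g. Hz).
The given unit 'm/s' reduces to m / s. Of the listed options, that is the dimensionality of velocity.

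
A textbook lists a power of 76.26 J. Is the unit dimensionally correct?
No

power has SI base units: kg * m^2 / s^3
J does NOT reduce to kg * m^2 / s^3; a valid unit for power would be e.g. W.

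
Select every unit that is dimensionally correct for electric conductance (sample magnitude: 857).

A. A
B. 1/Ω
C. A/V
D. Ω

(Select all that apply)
B, C

electric conductance has SI base units: A^2 * s^3 / (kg * m^2)

Checking each option against A^2 * s^3 / (kg * m^2):
  A. A: ✗ does not match
  B. 1/Ω: ✓ matches
  C. A/V: ✓ matches
  D. Ω: ✗ does not match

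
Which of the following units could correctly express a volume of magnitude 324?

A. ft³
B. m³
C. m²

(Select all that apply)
A, B

volume has SI base units: m^3

Checking each option against m^3:
  A. ft³: ✓ matches
  B. m³: ✓ matches
  C. m²: ✗ does not match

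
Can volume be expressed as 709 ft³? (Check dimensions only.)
Yes

volume has SI base units: m^3
ft³ reduces to the same SI base units, so it is a valid unit for volume.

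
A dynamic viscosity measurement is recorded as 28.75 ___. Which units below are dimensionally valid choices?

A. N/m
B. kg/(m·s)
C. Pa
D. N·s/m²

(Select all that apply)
B, D

dynamic viscosity has SI base units: kg / (m * s)

Checking each option against kg / (m * s):
  A. N/m: ✗ does not match
  B. kg/(m·s): ✓ matches
  C. Pa: ✗ does not match
  D. N·s/m²: ✓ matches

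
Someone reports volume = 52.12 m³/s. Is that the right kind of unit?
No

volume has SI base units: m^3
m³/s does NOT reduce to m^3; a valid unit for volume would be e.g. m³.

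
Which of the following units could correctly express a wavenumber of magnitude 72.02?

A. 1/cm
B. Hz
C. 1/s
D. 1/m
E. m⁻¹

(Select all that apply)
A, D, E

wavenumber has SI base units: 1 / m

Checking each option against 1 / m:
  A. 1/cm: ✓ matches
  B. Hz: ✗ does not match
  C. 1/s: ✗ does not match
  D. 1/m: ✓ matches
  E. m⁻¹: ✓ matches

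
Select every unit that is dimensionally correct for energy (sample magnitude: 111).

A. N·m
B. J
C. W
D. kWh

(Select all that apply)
A, B, D

energy has SI base units: kg * m^2 / s^2

Checking each option against kg * m^2 / s^2:
  A. N·m: ✓ matches
  B. J: ✓ matches
  C. W: ✗ does not match
  D. kWh: ✓ matches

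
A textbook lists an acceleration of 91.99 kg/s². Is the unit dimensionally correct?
No

acceleration has SI base units: m / s^2
kg/s² does NOT reduce to m / s^2; a valid unit for acceleration would be e.g. m/s².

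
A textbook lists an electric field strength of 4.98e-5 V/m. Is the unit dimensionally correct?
Yes

electric field strength has SI base units: kg * m / (A * s^3)
V/m reduces to the same SI base units, so it is a valid unit for electric field strength.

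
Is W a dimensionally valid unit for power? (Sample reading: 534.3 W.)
Yes

power has SI base units: kg * m^2 / s^3
W reduces to the same SI base units, so it is a valid unit for power.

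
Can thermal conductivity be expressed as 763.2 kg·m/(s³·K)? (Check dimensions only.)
Yes

thermal conductivity has SI base units: kg * m / (s^3 * K)
kg·m/(s³·K) reduces to the same SI base units, so it is a valid unit for thermal conductivity.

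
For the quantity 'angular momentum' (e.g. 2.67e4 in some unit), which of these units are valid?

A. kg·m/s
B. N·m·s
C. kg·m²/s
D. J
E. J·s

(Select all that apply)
B, C, E

angular momentum has SI base units: kg * m^2 / s

Checking each option against kg * m^2 / s:
  A. kg·m/s: ✗ does not match
  B. N·m·s: ✓ matches
  C. kg·m²/s: ✓ matches
  D. J: ✗ does not match
  E. J·s: ✓ matches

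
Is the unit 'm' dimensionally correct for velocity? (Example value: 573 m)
No

velocity has SI base units: m / s
m does NOT reduce to m / s; a valid unit for velocity would be e.g. m/s.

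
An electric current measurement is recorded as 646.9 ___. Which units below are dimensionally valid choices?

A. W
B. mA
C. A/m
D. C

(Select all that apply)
B

electric current has SI base units: A

Checking each option against A:
  A. W: ✗ does not match
  B. mA: ✓ matches
  C. A/m: ✗ does not match
  D. C: ✗ does not match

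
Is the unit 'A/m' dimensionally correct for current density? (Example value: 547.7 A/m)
No

current density has SI base units: A / m^2
A/m does NOT reduce to A / m^2; a valid unit for current density would be e.g. A/m².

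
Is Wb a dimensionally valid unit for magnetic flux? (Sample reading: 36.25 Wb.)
Yes

magnetic flux has SI base units: kg * m^2 / (A * s^2)
Wb reduces to the same SI base units, so it is a valid unit for magnetic flux.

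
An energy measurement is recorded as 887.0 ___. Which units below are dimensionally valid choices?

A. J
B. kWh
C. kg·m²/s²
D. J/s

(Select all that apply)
A, B, C

energy has SI base units: kg * m^2 / s^2

Checking each option against kg * m^2 / s^2:
  A. J: ✓ matches
  B. kWh: ✓ matches
  C. kg·m²/s²: ✓ matches
  D. J/s: ✗ does not match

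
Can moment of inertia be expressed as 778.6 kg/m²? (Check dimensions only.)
No

moment of inertia has SI base units: kg * m^2
kg/m² does NOT reduce to kg * m^2; a valid unit for moment of inertia would be e.g. kg·m².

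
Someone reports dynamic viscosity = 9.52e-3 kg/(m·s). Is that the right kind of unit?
Yes

dynamic viscosity has SI base units: kg / (m * s)
kg/(m·s) reduces to the same SI base units, so it is a valid unit for dynamic viscosity.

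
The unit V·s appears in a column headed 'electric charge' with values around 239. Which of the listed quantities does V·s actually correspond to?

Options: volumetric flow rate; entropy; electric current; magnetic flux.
magnetic flux

electric charge should have units dimensionally equivalent to A * s (e.g. C).
The given unit 'V·s' reduces to kg * m^2 / (A * s^2). Of the listed options, that is the dimensionality of magnetic flux.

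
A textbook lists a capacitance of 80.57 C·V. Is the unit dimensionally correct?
No

capacitance has SI base units: A^2 * s^4 / (kg * m^2)
C·V does NOT reduce to A^2 * s^4 / (kg * m^2); a valid unit for capacitance would be e.g. F.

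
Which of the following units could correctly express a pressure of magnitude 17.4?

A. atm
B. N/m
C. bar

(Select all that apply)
A, C

pressure has SI base units: kg / (m * s^2)

Checking each option against kg / (m * s^2):
  A. atm: ✓ matches
  B. N/m: ✗ does not match
  C. bar: ✓ matches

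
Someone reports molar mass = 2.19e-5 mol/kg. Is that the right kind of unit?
No

molar mass has SI base units: kg / mol
mol/kg does NOT reduce to kg / mol; a valid unit for molar mass would be e.g. kg/mol.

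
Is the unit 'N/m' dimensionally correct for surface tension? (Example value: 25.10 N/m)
Yes

surface tension has SI base units: kg / s^2
N/m reduces to the same SI base units, so it is a valid unit for surface tension.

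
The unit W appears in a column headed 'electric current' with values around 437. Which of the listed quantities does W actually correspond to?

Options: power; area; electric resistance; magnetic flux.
power

electric current should have units dimensionally equivalent to A (e.g. A).
The given unit 'W' reduces to kg * m^2 / s^3. Of the listed options, that is the dimensionality of power.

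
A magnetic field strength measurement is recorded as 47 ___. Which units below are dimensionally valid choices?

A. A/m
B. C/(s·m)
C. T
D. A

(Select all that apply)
A, B

magnetic field strength has SI base units: A / m

Checking each option against A / m:
  A. A/m: ✓ matches
  B. C/(s·m): ✓ matches
  C. T: ✗ does not match
  D. A: ✗ does not match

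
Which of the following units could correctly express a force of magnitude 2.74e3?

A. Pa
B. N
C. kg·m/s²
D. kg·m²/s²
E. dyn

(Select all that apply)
B, C, E

force has SI base units: kg * m / s^2

Checking each option against kg * m / s^2:
  A. Pa: ✗ does not match
  B. N: ✓ matches
  C. kg·m/s²: ✓ matches
  D. kg·m²/s²: ✗ does not match
  E. dyn: ✓ matches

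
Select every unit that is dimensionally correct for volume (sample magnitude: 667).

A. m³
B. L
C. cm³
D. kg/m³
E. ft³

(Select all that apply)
A, B, C, E

volume has SI base units: m^3

Checking each option against m^3:
  A. m³: ✓ matches
  B. L: ✓ matches
  C. cm³: ✓ matches
  D. kg/m³: ✗ does not match
  E. ft³: ✓ matches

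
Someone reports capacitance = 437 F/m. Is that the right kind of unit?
No

capacitance has SI base units: A^2 * s^4 / (kg * m^2)
F/m does NOT reduce to A^2 * s^4 / (kg * m^2); a valid unit for capacitance would be e.g. F.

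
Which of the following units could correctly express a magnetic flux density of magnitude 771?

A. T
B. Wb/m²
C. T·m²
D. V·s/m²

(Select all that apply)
A, B, D

magnetic flux density has SI base units: kg / (A * s^2)

Checking each option against kg / (A * s^2):
  A. T: ✓ matches
  B. Wb/m²: ✓ matches
  C. T·m²: ✗ does not match
  D. V·s/m²: ✓ matches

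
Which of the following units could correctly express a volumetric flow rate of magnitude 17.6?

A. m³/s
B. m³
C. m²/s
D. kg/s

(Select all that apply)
A

volumetric flow rate has SI base units: m^3 / s

Checking each option against m^3 / s:
  A. m³/s: ✓ matches
  B. m³: ✗ does not match
  C. m²/s: ✗ does not match
  D. kg/s: ✗ does not match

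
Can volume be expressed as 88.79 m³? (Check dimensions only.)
Yes

volume has SI base units: m^3
m³ reduces to the same SI base units, so it is a valid unit for volume.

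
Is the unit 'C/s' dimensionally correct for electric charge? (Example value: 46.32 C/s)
No

electric charge has SI base units: A * s
C/s does NOT reduce to A * s; a valid unit for electric charge would be e.g. C.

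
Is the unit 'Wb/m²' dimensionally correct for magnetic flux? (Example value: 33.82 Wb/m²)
No

magnetic flux has SI base units: kg * m^2 / (A * s^2)
Wb/m² does NOT reduce to kg * m^2 / (A * s^2); a valid unit for magnetic flux would be e.g. Wb.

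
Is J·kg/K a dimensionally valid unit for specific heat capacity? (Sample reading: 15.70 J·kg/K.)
No

specific heat capacity has SI base units: m^2 / (s^2 * K)
J·kg/K does NOT reduce to m^2 / (s^2 * K); a valid unit for specific heat capacity would be e.g. J/(kg·K).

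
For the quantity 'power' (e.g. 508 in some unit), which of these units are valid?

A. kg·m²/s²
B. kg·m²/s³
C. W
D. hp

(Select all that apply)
B, C, D

power has SI base units: kg * m^2 / s^3

Checking each option against kg * m^2 / s^3:
  A. kg·m²/s²: ✗ does not match
  B. kg·m²/s³: ✓ matches
  C. W: ✓ matches
  D. hp: ✓ matches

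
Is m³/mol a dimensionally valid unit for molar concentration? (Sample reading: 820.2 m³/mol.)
No

molar concentration has SI base units: mol / m^3
m³/mol does NOT reduce to mol / m^3; a valid unit for molar concentration would be e.g. mol/m³.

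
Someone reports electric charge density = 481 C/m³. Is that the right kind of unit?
Yes

electric charge density has SI base units: A * s / m^3
C/m³ reduces to the same SI base units, so it is a valid unit for electric charge density.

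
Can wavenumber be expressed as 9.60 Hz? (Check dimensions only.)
No

wavenumber has SI base units: 1 / m
Hz does NOT reduce to 1 / m; a valid unit for wavenumber would be e.g. 1/m.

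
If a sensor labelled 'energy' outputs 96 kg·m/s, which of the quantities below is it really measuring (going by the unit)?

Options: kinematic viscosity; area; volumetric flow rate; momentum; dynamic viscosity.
momentum

energy should have units dimensionally equivalent to kg * m^2 / s^2 (e.g. J).
The given unit 'kg·m/s' reduces to kg * m / s. Of the listed options, that is the dimensionality of momentum.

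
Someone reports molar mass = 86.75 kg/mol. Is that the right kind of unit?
Yes

molar mass has SI base units: kg / mol
kg/mol reduces to the same SI base units, so it is a valid unit for molar mass.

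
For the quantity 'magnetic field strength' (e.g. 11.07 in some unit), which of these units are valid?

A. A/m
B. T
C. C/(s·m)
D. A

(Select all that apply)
A, C

magnetic field strength has SI base units: A / m

Checking each option against A / m:
  A. A/m: ✓ matches
  B. T: ✗ does not match
  C. C/(s·m): ✓ matches
  D. A: ✗ does not match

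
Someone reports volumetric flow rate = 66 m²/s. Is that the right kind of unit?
No

volumetric flow rate has SI base units: m^3 / s
m²/s does NOT reduce to m^3 / s; a valid unit for volumetric flow rate would be e.g. m³/s.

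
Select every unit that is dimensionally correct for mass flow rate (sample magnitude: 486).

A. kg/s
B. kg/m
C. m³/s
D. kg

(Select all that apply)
A

mass flow rate has SI base units: kg / s

Checking each option against kg / s:
  A. kg/s: ✓ matches
  B. kg/m: ✗ does not match
  C. m³/s: ✗ does not match
  D. kg: ✗ does not match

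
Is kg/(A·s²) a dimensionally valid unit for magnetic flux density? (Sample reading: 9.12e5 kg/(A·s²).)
Yes

magnetic flux density has SI base units: kg / (A * s^2)
kg/(A·s²) reduces to the same SI base units, so it is a valid unit for magnetic flux density.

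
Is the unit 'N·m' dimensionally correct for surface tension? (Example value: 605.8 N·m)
No

surface tension has SI base units: kg / s^2
N·m does NOT reduce to kg / s^2; a valid unit for surface tension would be e.g. N/m.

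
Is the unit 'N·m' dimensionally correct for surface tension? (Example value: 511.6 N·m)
No

surface tension has SI base units: kg / s^2
N·m does NOT reduce to kg / s^2; a valid unit for surface tension would be e.g. N/m.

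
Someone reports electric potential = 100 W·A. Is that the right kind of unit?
No

electric potential has SI base units: kg * m^2 / (A * s^3)
W·A does NOT reduce to kg * m^2 / (A * s^3); a valid unit for electric potential would be e.g. V.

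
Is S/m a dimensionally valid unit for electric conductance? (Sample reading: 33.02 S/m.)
No

electric conductance has SI base units: A^2 * s^3 / (kg * m^2)
S/m does NOT reduce to A^2 * s^3 / (kg * m^2); a valid unit for electric conductance would be e.g. S.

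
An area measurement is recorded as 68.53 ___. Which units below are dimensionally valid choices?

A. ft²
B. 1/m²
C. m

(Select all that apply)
A

area has SI base units: m^2

Checking each option against m^2:
  A. ft²: ✓ matches
  B. 1/m²: ✗ does not match
  C. m: ✗ does not match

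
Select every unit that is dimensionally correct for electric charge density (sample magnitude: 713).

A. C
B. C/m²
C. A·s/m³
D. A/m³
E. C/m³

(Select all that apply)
C, E

electric charge density has SI base units: A * s / m^3

Checking each option against A * s / m^3:
  A. C: ✗ does not match
  B. C/m²: ✗ does not match
  C. A·s/m³: ✓ matches
  D. A/m³: ✗ does not match
  E. C/m³: ✓ matches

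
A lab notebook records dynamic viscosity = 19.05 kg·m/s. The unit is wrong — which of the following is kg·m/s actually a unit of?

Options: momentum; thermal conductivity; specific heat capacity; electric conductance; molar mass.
momentum

dynamic viscosity should have units dimensionally equivalent to kg / (m * s) (e.g. Pa·s).
The given unit 'kg·m/s' reduces to kg * m / s. Of the listed options, that is the dimensionality of momentum.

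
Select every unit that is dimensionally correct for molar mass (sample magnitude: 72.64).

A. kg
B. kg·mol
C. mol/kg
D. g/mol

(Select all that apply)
D

molar mass has SI base units: kg / mol

Checking each option against kg / mol:
  A. kg: ✗ does not match
  B. kg·mol: ✗ does not match
  C. mol/kg: ✗ does not match
  D. g/mol: ✓ matches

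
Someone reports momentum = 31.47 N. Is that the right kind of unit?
No

momentum has SI base units: kg * m / s
N does NOT reduce to kg * m / s; a valid unit for momentum would be e.g. kg·m/s.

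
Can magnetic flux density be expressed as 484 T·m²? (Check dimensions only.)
No

magnetic flux density has SI base units: kg / (A * s^2)
T·m² does NOT reduce to kg / (A * s^2); a valid unit for magnetic flux density would be e.g. T.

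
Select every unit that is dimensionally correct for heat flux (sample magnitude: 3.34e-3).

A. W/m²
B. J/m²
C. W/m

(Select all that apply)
A

heat flux has SI base units: kg / s^3

Checking each option against kg / s^3:
  A. W/m²: ✓ matches
  B. J/m²: ✗ does not match
  C. W/m: ✗ does not match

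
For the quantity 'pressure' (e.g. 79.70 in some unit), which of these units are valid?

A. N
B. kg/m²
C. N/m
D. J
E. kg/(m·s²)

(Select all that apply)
E

pressure has SI base units: kg / (m * s^2)

Checking each option against kg / (m * s^2):
  A. N: ✗ does not match
  B. kg/m²: ✗ does not match
  C. N/m: ✗ does not match
  D. J: ✗ does not match
  E. kg/(m·s²): ✓ matches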